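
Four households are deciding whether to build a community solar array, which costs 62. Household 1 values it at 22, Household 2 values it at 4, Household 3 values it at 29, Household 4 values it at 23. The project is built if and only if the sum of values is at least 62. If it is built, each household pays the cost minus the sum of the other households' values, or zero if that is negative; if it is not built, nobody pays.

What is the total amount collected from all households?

Total value 78 ≥ cost 62, so it is built.
Household 1: others sum to 56; max(0, 62 - 56) = 6.
Household 2: others sum to 74; max(0, 62 - 74) = 0.
Household 3: others sum to 49; max(0, 62 - 49) = 13.
Household 4: others sum to 55; max(0, 62 - 55) = 7.
Total collected = 6 + 0 + 13 + 7 = 26.

26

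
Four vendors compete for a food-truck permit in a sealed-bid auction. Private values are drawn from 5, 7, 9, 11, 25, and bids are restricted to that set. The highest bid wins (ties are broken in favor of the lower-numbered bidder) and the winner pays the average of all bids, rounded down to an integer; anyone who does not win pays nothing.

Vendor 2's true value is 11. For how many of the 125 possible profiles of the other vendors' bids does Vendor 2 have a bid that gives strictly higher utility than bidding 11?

11

Others bid (5, 5, 5): truth gives 5; bid 7 gives 6 > 5. Violating.
Others bid (5, 5, 7): truth gives 4; bid 7 gives 5 > 4. Violating.
Others bid (5, 7, 5): truth gives 4; bid 7 gives 5 > 4. Violating.
Others bid (5, 7, 7): truth gives 4; bid 7 gives 5 > 4. Violating.
Others bid (5, 5, 9): truth gives 4; no alternative beats it.
Others bid (5, 5, 11): truth gives 3; no alternative beats it.
(Checking all 125 profiles: 11 have a profitable deviation, 114 do not.)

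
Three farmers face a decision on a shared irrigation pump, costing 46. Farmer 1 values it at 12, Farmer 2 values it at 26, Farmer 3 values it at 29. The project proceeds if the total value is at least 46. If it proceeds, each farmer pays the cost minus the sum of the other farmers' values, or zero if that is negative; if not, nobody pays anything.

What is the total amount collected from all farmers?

Total value 67 ≥ cost 46, so it is built.
Farmer 1: others sum to 55; max(0, 46 - 55) = 0.
Farmer 2: others sum to 41; max(0, 46 - 41) = 5.
Farmer 3: others sum to 38; max(0, 46 - 38) = 8.
Total collected = 0 + 5 + 8 = 13.

13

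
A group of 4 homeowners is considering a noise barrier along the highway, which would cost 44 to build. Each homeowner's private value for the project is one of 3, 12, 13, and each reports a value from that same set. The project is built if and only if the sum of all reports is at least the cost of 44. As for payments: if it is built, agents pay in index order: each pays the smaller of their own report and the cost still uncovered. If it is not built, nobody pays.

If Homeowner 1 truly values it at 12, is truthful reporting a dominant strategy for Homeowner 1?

Yes

Check each profile of the others' reports and compare truth against every alternative report.
Others report (3, 3, 3): truth gives 0, best alternative gives 0.
Others report (3, 3, 12): truth gives 0, best alternative gives 0.
Others report (3, 3, 13): truth gives 0, best alternative gives 0.
Others report (3, 12, 3): truth gives 0, best alternative gives 0.
Others report (3, 12, 12): truth gives 0, best alternative gives 0.
Others report (3, 12, 13): truth gives 0, best alternative gives 0.
(Remaining 21 profiles checked similarly; truth is weakly best in each.)
In every case the truthful report is at least as good as any alternative, so it is a dominant strategy.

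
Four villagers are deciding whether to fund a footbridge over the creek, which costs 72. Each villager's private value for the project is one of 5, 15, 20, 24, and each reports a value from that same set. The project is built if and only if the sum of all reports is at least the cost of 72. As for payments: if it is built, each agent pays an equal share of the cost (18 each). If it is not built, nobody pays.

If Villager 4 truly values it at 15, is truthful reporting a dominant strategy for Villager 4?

Consider the case where Villager 1 reports 15, Villager 2 reports 20 and Villager 3 reports 24.
Truthful report 15: project built, pays 18, utility 15 - 18 = -3.
Report 5 instead: project not built, utility 0.
Since 0 > -3, reporting 5 is strictly better here, so truthful reporting is not dominant.

No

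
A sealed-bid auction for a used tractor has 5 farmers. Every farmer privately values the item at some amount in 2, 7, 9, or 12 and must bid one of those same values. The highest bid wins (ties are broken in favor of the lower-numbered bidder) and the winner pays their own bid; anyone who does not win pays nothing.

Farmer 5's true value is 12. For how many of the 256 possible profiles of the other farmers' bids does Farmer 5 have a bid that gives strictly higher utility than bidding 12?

Others bid (2, 2, 2, 2): truth gives 0; bid 7 gives 5 > 0. Violating.
Others bid (2, 2, 2, 7): truth gives 0; bid 9 gives 3 > 0. Violating.
Others bid (2, 2, 7, 2): truth gives 0; bid 9 gives 3 > 0. Violating.
Others bid (2, 2, 7, 7): truth gives 0; bid 9 gives 3 > 0. Violating.
Others bid (2, 2, 2, 9): truth gives 0; no alternative beats it.
Others bid (2, 2, 2, 12): truth gives 0; no alternative beats it.
(Checking all 256 profiles: 16 have a profitable deviation, 240 do not.)

16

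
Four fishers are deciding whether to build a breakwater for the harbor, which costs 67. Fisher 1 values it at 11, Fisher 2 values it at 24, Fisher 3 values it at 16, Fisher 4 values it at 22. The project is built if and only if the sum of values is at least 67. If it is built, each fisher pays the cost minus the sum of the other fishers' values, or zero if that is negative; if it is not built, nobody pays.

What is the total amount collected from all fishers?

49

Total value 73 ≥ cost 67, so it is built.
Fisher 1: others sum to 62; max(0, 67 - 62) = 5.
Fisher 2: others sum to 49; max(0, 67 - 49) = 18.
Fisher 3: others sum to 57; max(0, 67 - 57) = 10.
Fisher 4: others sum to 51; max(0, 67 - 51) = 16.
Total collected = 5 + 18 + 10 + 16 = 49.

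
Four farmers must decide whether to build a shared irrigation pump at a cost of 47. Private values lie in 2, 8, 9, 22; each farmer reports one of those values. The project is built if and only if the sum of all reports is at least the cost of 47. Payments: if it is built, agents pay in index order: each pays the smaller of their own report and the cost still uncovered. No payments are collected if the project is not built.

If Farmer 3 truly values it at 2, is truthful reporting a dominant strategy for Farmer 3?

Check each profile of the others' reports and compare truth against every alternative report.
Others report (2, 22, 22): truth gives 0, best alternative gives -6.
Others report (8, 9, 22): truth gives 0, best alternative gives -6.
Others report (8, 22, 9): truth gives 0, best alternative gives -6.
Others report (8, 22, 22): truth gives 0, best alternative gives -6.
Others report (9, 8, 22): truth gives 0, best alternative gives -6.
Others report (9, 9, 22): truth gives 0, best alternative gives -6.
(Remaining 58 profiles checked similarly; truth is weakly best in each.)
In every case the truthful report is at least as good as any alternative, so it is a dominant strategy.

Yes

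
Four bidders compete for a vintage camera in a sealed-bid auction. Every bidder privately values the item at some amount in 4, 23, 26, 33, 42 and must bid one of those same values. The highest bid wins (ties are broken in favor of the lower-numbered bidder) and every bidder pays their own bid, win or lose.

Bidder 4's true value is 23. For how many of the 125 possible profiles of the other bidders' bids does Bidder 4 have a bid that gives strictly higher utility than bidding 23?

Others bid (4, 4, 23): truth gives -23; bid 26 gives -3 > -23. Violating.
Others bid (4, 4, 26): truth gives -23; bid 4 gives -4 > -23. Violating.
Others bid (4, 4, 33): truth gives -23; bid 4 gives -4 > -23. Violating.
Others bid (4, 4, 42): truth gives -23; bid 4 gives -4 > -23. Violating.
Others bid (4, 4, 4): truth gives 0; no alternative beats it.
(Checking all 125 profiles: 124 have a profitable deviation, 1 does not.)

124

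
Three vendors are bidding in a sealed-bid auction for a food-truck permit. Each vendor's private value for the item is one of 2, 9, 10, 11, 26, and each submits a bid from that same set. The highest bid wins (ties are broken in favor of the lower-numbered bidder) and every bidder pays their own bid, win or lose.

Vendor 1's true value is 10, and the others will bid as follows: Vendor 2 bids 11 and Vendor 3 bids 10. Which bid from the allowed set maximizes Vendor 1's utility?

11

Bid 2: loses but pays 2, utility -2.
Bid 9: loses but pays 9, utility -9.
Bid 10: loses but pays 10, utility -10.
Bid 11: wins, pays 11, utility 10 - 11 = -1.
Bid 26: wins, pays 26, utility 10 - 26 = -16.
The best choice is 11 with utility -1.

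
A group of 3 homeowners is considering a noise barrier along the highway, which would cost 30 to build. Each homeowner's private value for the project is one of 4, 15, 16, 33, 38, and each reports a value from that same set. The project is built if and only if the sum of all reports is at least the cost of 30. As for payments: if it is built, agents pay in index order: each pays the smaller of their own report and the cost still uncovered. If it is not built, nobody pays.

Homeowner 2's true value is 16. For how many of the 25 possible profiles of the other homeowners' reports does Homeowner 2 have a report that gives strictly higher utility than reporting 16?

12

Others report (4, 15): truth gives 0; report 15 gives 1 > 0. Violating.
Others report (4, 16): truth gives 0; report 15 gives 1 > 0. Violating.
Others report (4, 33): truth gives 0; report 4 gives 12 > 0. Violating.
Others report (4, 38): truth gives 0; report 4 gives 12 > 0. Violating.
Others report (4, 4): truth gives 0; no alternative beats it.
Others report (15, 4): truth gives 1; no alternative beats it.
(Checking all 25 profiles: 12 have a profitable deviation, 13 do not.)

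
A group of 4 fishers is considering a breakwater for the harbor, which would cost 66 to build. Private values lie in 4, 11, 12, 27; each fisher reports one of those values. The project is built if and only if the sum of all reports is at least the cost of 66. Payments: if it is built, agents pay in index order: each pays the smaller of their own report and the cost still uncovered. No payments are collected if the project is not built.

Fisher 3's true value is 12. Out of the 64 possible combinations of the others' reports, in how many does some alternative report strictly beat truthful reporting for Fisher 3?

Others report (4, 27, 27): truth gives 0; report 11 gives 1 > 0. Violating.
Others report (11, 27, 27): truth gives 0; report 4 gives 8 > 0. Violating.
Others report (12, 27, 27): truth gives 0; report 4 gives 8 > 0. Violating.
Others report (27, 4, 27): truth gives 0; report 11 gives 1 > 0. Violating.
Others report (4, 4, 4): truth gives 0; no alternative beats it.
Others report (4, 4, 11): truth gives 0; no alternative beats it.
(Checking all 64 profiles: 10 have a profitable deviation, 54 do not.)

10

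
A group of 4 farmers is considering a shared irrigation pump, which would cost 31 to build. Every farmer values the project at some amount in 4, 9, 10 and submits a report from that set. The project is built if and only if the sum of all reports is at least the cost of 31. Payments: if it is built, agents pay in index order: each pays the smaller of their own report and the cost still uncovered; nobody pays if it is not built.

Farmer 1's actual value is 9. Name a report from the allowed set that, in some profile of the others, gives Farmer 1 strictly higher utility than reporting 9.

4

Suppose Farmer 2 reports 9, Farmer 3 reports 9 and Farmer 4 reports 9.
Report 9: project built, pays 9, utility 9 - 9 = 0.
Report 4: project built, pays 4, utility 9 - 4 = 5.
So reporting 4 beats truth here (5 > 0).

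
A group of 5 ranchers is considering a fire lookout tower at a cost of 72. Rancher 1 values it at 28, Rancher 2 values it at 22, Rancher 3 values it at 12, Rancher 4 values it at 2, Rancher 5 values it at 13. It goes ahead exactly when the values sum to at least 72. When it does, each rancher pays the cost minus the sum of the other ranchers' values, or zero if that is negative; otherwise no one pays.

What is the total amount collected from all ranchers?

55

Total value 77 ≥ cost 72, so it is built.
Rancher 1: others sum to 49; max(0, 72 - 49) = 23.
Rancher 2: others sum to 55; max(0, 72 - 55) = 17.
Rancher 3: others sum to 65; max(0, 72 - 65) = 7.
Rancher 4: others sum to 75; max(0, 72 - 75) = 0.
Rancher 5: others sum to 64; max(0, 72 - 64) = 8.
Total collected = 23 + 17 + 7 + 0 + 8 = 55.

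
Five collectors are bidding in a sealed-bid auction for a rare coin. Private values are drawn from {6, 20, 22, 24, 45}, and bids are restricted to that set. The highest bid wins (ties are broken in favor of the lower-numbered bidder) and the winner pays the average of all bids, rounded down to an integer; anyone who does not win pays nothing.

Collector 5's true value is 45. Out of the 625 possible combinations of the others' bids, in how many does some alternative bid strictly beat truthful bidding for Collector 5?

81

Others bid (6, 6, 6, 6): truth gives 32; bid 20 gives 37 > 32. Violating.
Others bid (6, 6, 6, 20): truth gives 29; bid 22 gives 33 > 29. Violating.
Others bid (6, 6, 6, 22): truth gives 28; bid 24 gives 33 > 28. Violating.
Others bid (6, 6, 20, 6): truth gives 29; bid 22 gives 33 > 29. Violating.
Others bid (6, 6, 6, 24): truth gives 28; no alternative beats it.
Others bid (6, 6, 6, 45): truth gives 0; no alternative beats it.
(Checking all 625 profiles: 81 have a profitable deviation, 544 do not.)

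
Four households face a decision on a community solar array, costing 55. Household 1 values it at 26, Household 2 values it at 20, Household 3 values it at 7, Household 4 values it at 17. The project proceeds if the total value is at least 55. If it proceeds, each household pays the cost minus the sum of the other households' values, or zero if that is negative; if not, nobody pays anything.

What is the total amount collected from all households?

Total value 70 ≥ cost 55, so it is built.
Household 1: others sum to 44; max(0, 55 - 44) = 11.
Household 2: others sum to 50; max(0, 55 - 50) = 5.
Household 3: others sum to 63; max(0, 55 - 63) = 0.
Household 4: others sum to 53; max(0, 55 - 53) = 2.
Total collected = 11 + 5 + 0 + 2 = 18.

18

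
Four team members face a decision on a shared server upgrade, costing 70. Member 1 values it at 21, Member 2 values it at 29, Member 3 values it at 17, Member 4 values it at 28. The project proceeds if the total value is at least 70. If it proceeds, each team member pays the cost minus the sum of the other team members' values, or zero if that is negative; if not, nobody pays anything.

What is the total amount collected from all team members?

Total value 95 ≥ cost 70, so it is built.
Member 1: others sum to 74; max(0, 70 - 74) = 0.
Member 2: others sum to 66; max(0, 70 - 66) = 4.
Member 3: others sum to 78; max(0, 70 - 78) = 0.
Member 4: others sum to 67; max(0, 70 - 67) = 3.
Total collected = 0 + 4 + 0 + 3 = 7.

7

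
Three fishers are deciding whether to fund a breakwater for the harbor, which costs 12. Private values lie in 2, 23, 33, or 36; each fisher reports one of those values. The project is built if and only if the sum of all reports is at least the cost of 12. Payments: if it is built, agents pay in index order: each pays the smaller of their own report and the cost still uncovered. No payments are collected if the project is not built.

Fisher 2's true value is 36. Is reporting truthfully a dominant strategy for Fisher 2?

No

Consider the case where Fisher 1 reports 2 and Fisher 3 reports 23.
Truthful report 36: project built, pays 10, utility 36 - 10 = 26.
Report 2 instead: project built, pays 2, utility 36 - 2 = 34.
Since 34 > 26, reporting 2 is strictly better here, so truthful reporting is not dominant.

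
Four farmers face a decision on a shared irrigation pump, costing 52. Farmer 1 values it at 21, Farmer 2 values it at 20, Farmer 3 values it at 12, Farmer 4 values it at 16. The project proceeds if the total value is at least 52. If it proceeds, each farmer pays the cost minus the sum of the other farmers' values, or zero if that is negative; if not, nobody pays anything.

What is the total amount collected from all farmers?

7

Total value 69 ≥ cost 52, so it is built.
Farmer 1: others sum to 48; max(0, 52 - 48) = 4.
Farmer 2: others sum to 49; max(0, 52 - 49) = 3.
Farmer 3: others sum to 57; max(0, 52 - 57) = 0.
Farmer 4: others sum to 53; max(0, 52 - 53) = 0.
Total collected = 4 + 3 + 0 + 0 = 7.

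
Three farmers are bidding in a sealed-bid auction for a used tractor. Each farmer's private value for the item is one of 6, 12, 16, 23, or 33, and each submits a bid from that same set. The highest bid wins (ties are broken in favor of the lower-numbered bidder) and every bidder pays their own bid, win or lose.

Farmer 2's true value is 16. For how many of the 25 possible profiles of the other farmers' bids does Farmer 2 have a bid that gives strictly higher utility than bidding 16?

21

Others bid (6, 6): truth gives 0; bid 12 gives 4 > 0. Violating.
Others bid (6, 12): truth gives 0; bid 12 gives 4 > 0. Violating.
Others bid (6, 23): truth gives -16; bid 6 gives -6 > -16. Violating.
Others bid (6, 33): truth gives -16; bid 6 gives -6 > -16. Violating.
Others bid (6, 16): truth gives 0; no alternative beats it.
Others bid (12, 6): truth gives 0; no alternative beats it.
(Checking all 25 profiles: 21 have a profitable deviation, 4 do not.)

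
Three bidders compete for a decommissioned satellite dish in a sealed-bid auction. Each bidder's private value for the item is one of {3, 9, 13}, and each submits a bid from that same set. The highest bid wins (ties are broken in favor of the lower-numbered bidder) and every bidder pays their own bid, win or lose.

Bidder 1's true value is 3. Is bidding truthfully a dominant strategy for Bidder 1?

Check each profile of the others' bids and compare truth against every alternative bid.
Others bid (3, 3): truth gives 0, best alternative gives -6.
Others bid (3, 13): truth gives -3, best alternative gives -9.
Others bid (9, 13): truth gives -3, best alternative gives -9.
Others bid (13, 3): truth gives -3, best alternative gives -9.
Others bid (13, 9): truth gives -3, best alternative gives -9.
Others bid (13, 13): truth gives -3, best alternative gives -9.
(Remaining 3 profiles checked similarly; truth is weakly best in each.)
In every case the truthful bid is at least as good as any alternative, so it is a dominant strategy.

Yes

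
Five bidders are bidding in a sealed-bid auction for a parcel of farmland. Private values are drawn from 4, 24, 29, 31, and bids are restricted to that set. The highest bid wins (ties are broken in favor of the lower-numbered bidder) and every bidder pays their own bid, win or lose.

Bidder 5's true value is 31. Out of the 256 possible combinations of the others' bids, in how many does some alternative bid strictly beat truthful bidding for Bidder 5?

191

Others bid (4, 4, 4, 4): truth gives 0; bid 24 gives 7 > 0. Violating.
Others bid (4, 4, 4, 24): truth gives 0; bid 29 gives 2 > 0. Violating.
Others bid (4, 4, 4, 31): truth gives -31; bid 4 gives -4 > -31. Violating.
Others bid (4, 4, 24, 4): truth gives 0; bid 29 gives 2 > 0. Violating.
Others bid (4, 4, 4, 29): truth gives 0; no alternative beats it.
Others bid (4, 4, 24, 29): truth gives 0; no alternative beats it.
(Checking all 256 profiles: 191 have a profitable deviation, 65 do not.)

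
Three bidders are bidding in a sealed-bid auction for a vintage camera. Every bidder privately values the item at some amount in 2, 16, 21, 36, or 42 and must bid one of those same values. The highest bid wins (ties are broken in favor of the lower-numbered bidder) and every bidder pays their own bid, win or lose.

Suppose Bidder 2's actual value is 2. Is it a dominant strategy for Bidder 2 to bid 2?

Yes

Check each profile of the others' bids and compare truth against every alternative bid.
Others bid (2, 21): truth gives -2, best alternative gives -16.
Others bid (2, 36): truth gives -2, best alternative gives -16.
Others bid (2, 42): truth gives -2, best alternative gives -16.
Others bid (16, 2): truth gives -2, best alternative gives -16.
Others bid (16, 16): truth gives -2, best alternative gives -16.
Others bid (16, 21): truth gives -2, best alternative gives -16.
(Remaining 19 profiles checked similarly; truth is weakly best in each.)
In every case the truthful bid is at least as good as any alternative, so it is a dominant strategy.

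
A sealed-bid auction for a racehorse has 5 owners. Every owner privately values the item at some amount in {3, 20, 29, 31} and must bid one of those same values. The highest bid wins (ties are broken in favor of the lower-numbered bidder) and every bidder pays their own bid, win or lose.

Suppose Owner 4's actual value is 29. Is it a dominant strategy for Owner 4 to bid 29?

Consider the case where Owner 1 bids 3, Owner 2 bids 3, Owner 3 bids 3 and Owner 5 bids 3.
Truthful bid 29: wins, pays 29, utility 29 - 29 = 0.
Bid 20 instead: wins, pays 20, utility 29 - 20 = 9.
Since 9 > 0, bidding 20 is strictly better here, so truthful bidding is not dominant.

No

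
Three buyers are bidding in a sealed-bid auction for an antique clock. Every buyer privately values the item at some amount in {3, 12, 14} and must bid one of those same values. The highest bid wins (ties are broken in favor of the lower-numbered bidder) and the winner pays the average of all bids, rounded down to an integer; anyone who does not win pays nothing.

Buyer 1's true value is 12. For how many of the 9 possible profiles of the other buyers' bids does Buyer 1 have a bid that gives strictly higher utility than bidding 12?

3

Others bid (3, 3): truth gives 6; bid 3 gives 9 > 6. Violating.
Others bid (3, 14): truth gives 0; bid 14 gives 2 > 0. Violating.
Others bid (14, 3): truth gives 0; bid 14 gives 2 > 0. Violating.
Others bid (3, 12): truth gives 3; no alternative beats it.
Others bid (12, 3): truth gives 3; no alternative beats it.
(Checking all 9 profiles: 3 have a profitable deviation, 6 do not.)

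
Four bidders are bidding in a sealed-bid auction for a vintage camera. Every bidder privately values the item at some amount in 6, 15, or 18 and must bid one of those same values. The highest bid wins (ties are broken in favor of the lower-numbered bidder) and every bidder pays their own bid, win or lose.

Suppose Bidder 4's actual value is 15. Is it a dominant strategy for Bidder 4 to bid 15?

No

Consider the case where Bidder 1 bids 6, Bidder 2 bids 6 and Bidder 3 bids 15.
Truthful bid 15: loses but pays 15, utility -15.
Bid 6 instead: loses but pays 6, utility -6.
Since -6 > -15, bidding 6 is strictly better here, so truthful bidding is not dominant.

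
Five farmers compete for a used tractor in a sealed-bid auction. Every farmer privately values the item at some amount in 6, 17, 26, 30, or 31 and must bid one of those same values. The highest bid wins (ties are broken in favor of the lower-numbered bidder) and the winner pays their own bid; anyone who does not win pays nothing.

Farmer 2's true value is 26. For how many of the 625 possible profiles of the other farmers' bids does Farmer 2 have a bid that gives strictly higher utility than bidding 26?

8

Others bid (6, 6, 6, 6): truth gives 0; bid 17 gives 9 > 0. Violating.
Others bid (6, 6, 6, 17): truth gives 0; bid 17 gives 9 > 0. Violating.
Others bid (6, 6, 17, 6): truth gives 0; bid 17 gives 9 > 0. Violating.
Others bid (6, 6, 17, 17): truth gives 0; bid 17 gives 9 > 0. Violating.
Others bid (6, 6, 6, 26): truth gives 0; no alternative beats it.
Others bid (6, 6, 6, 30): truth gives 0; no alternative beats it.
(Checking all 625 profiles: 8 have a profitable deviation, 617 do not.)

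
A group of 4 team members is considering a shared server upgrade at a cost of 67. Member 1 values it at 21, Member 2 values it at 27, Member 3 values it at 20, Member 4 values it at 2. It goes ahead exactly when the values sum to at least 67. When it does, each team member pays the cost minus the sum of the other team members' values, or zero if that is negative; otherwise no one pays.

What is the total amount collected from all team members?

59

Total value 70 ≥ cost 67, so it is built.
Member 1: others sum to 49; max(0, 67 - 49) = 18.
Member 2: others sum to 43; max(0, 67 - 43) = 24.
Member 3: others sum to 50; max(0, 67 - 50) = 17.
Member 4: others sum to 68; max(0, 67 - 68) = 0.
Total collected = 18 + 24 + 17 + 0 = 59.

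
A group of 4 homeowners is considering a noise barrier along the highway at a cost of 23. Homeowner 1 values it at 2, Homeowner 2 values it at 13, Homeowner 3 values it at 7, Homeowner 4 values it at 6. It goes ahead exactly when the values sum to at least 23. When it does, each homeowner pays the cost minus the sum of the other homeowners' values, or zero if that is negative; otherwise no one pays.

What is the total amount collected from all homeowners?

11

Total value 28 ≥ cost 23, so it is built.
Homeowner 1: others sum to 26; max(0, 23 - 26) = 0.
Homeowner 2: others sum to 15; max(0, 23 - 15) = 8.
Homeowner 3: others sum to 21; max(0, 23 - 21) = 2.
Homeowner 4: others sum to 22; max(0, 23 - 22) = 1.
Total collected = 0 + 8 + 2 + 1 = 11.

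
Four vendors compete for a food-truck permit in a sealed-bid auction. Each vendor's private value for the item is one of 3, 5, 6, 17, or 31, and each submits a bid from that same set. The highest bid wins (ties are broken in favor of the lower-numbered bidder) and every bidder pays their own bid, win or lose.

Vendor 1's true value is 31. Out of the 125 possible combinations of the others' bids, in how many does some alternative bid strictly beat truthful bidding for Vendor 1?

Others bid (3, 3, 3): truth gives 0; bid 3 gives 28 > 0. Violating.
Others bid (3, 3, 5): truth gives 0; bid 5 gives 26 > 0. Violating.
Others bid (3, 3, 6): truth gives 0; bid 6 gives 25 > 0. Violating.
Others bid (3, 3, 17): truth gives 0; bid 17 gives 14 > 0. Violating.
Others bid (3, 3, 31): truth gives 0; no alternative beats it.
Others bid (3, 5, 31): truth gives 0; no alternative beats it.
(Checking all 125 profiles: 64 have a profitable deviation, 61 do not.)

64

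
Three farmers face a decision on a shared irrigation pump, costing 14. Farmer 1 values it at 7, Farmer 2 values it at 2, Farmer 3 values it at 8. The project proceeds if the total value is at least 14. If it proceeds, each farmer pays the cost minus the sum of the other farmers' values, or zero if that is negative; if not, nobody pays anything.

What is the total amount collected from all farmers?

9

Total value 17 ≥ cost 14, so it is built.
Farmer 1: others sum to 10; max(0, 14 - 10) = 4.
Farmer 2: others sum to 15; max(0, 14 - 15) = 0.
Farmer 3: others sum to 9; max(0, 14 - 9) = 5.
Total collected = 4 + 0 + 5 = 9.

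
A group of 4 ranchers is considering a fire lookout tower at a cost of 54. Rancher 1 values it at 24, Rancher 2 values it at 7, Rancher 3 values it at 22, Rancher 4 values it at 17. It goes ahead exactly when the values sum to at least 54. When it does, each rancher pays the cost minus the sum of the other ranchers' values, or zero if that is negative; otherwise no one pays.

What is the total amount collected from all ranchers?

Total value 70 ≥ cost 54, so it is built.
Rancher 1: others sum to 46; max(0, 54 - 46) = 8.
Rancher 2: others sum to 63; max(0, 54 - 63) = 0.
Rancher 3: others sum to 48; max(0, 54 - 48) = 6.
Rancher 4: others sum to 53; max(0, 54 - 53) = 1.
Total collected = 8 + 0 + 6 + 1 = 15.

15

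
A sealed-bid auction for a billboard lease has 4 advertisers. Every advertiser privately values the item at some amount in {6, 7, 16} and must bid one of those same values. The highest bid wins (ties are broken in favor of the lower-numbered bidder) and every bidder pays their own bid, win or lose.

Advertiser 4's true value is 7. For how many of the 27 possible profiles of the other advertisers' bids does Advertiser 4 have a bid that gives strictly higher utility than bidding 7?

Others bid (6, 6, 7): truth gives -7; bid 6 gives -6 > -7. Violating.
Others bid (6, 6, 16): truth gives -7; bid 6 gives -6 > -7. Violating.
Others bid (6, 7, 6): truth gives -7; bid 6 gives -6 > -7. Violating.
Others bid (6, 7, 7): truth gives -7; bid 6 gives -6 > -7. Violating.
Others bid (6, 6, 6): truth gives 0; no alternative beats it.
(Checking all 27 profiles: 26 have a profitable deviation, 1 does not.)

26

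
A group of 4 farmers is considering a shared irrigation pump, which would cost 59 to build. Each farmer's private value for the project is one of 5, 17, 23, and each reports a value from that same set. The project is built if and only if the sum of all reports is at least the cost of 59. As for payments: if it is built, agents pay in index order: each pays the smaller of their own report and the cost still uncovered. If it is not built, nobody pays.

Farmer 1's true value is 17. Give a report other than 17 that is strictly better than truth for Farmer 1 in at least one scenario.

Suppose Farmer 2 reports 17, Farmer 3 reports 17 and Farmer 4 reports 23.
Report 17: project built, pays 17, utility 17 - 17 = 0.
Report 5: project built, pays 5, utility 17 - 5 = 12.
So reporting 5 beats truth here (12 > 0).

5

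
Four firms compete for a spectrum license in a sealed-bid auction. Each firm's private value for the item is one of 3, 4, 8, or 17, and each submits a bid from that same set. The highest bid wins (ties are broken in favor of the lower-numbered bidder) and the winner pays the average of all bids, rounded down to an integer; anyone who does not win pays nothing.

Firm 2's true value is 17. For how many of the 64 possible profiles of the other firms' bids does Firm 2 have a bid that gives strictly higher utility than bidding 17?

18

Others bid (3, 3, 3): truth gives 11; bid 4 gives 14 > 11. Violating.
Others bid (3, 3, 4): truth gives 11; bid 4 gives 14 > 11. Violating.
Others bid (3, 3, 8): truth gives 10; bid 8 gives 12 > 10. Violating.
Others bid (3, 4, 3): truth gives 11; bid 4 gives 14 > 11. Violating.
Others bid (3, 3, 17): truth gives 7; no alternative beats it.
Others bid (3, 4, 17): truth gives 7; no alternative beats it.
(Checking all 64 profiles: 18 have a profitable deviation, 46 do not.)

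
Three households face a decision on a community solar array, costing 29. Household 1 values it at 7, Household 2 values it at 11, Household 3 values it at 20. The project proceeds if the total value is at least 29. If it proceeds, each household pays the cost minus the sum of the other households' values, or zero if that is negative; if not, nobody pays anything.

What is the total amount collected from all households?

Total value 38 ≥ cost 29, so it is built.
Household 1: others sum to 31; max(0, 29 - 31) = 0.
Household 2: others sum to 27; max(0, 29 - 27) = 2.
Household 3: others sum to 18; max(0, 29 - 18) = 11.
Total collected = 0 + 2 + 11 = 13.

13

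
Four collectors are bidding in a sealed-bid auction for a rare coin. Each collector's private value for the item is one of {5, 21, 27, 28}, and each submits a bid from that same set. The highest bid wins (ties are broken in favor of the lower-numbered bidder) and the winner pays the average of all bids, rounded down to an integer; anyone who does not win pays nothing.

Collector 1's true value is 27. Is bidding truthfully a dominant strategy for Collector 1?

Consider the case where Collector 2 bids 5, Collector 3 bids 5 and Collector 4 bids 5.
Truthful bid 27: wins, pays 10, utility 27 - 10 = 17.
Bid 5 instead: wins, pays 5, utility 27 - 5 = 22.
Since 22 > 17, bidding 5 is strictly better here, so truthful bidding is not dominant.

No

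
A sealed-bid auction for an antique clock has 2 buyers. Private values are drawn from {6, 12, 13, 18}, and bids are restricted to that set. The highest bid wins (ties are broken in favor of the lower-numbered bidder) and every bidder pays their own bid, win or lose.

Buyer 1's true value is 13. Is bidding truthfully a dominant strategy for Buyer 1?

No

Consider the case where Buyer 2 bids 6.
Truthful bid 13: wins, pays 13, utility 13 - 13 = 0.
Bid 6 instead: wins, pays 6, utility 13 - 6 = 7.
Since 7 > 0, bidding 6 is strictly better here, so truthful bidding is not dominant.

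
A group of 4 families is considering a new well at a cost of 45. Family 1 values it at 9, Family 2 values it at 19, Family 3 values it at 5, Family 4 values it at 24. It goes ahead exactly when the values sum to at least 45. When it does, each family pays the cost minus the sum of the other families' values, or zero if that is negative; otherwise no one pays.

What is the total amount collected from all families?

Total value 57 ≥ cost 45, so it is built.
Family 1: others sum to 48; max(0, 45 - 48) = 0.
Family 2: others sum to 38; max(0, 45 - 38) = 7.
Family 3: others sum to 52; max(0, 45 - 52) = 0.
Family 4: others sum to 33; max(0, 45 - 33) = 12.
Total collected = 0 + 7 + 0 + 12 = 19.

19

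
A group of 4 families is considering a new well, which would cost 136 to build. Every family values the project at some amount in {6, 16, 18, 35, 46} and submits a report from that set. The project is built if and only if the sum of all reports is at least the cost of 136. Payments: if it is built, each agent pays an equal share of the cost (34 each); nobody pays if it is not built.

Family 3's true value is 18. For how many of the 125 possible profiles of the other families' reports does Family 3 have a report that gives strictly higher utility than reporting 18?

3

Others report (35, 46, 46): truth gives -16; report 6 gives 0 > -16. Violating.
Others report (46, 35, 46): truth gives -16; report 6 gives 0 > -16. Violating.
Others report (46, 46, 35): truth gives -16; report 6 gives 0 > -16. Violating.
Others report (6, 6, 6): truth gives 0; no alternative beats it.
Others report (6, 6, 16): truth gives 0; no alternative beats it.
(Checking all 125 profiles: 3 have a profitable deviation, 122 do not.)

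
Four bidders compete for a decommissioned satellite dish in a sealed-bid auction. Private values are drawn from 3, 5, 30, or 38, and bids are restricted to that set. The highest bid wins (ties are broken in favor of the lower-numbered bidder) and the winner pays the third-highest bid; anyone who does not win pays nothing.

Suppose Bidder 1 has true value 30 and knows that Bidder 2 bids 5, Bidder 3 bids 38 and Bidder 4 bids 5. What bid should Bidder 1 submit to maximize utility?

Bid 3: loses, pays 0, utility 0.
Bid 5: loses, pays 0, utility 0.
Bid 30: loses, pays 0, utility 0.
Bid 38: wins, pays 5, utility 30 - 5 = 25.
The best choice is 38 with utility 25.

38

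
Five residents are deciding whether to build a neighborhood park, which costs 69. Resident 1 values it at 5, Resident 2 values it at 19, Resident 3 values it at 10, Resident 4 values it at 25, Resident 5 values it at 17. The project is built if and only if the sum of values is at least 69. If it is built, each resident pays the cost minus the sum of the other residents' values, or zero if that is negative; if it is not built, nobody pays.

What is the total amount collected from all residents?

43

Total value 76 ≥ cost 69, so it is built.
Resident 1: others sum to 71; max(0, 69 - 71) = 0.
Resident 2: others sum to 57; max(0, 69 - 57) = 12.
Resident 3: others sum to 66; max(0, 69 - 66) = 3.
Resident 4: others sum to 51; max(0, 69 - 51) = 18.
Resident 5: others sum to 59; max(0, 69 - 59) = 10.
Total collected = 0 + 12 + 3 + 18 + 10 = 43.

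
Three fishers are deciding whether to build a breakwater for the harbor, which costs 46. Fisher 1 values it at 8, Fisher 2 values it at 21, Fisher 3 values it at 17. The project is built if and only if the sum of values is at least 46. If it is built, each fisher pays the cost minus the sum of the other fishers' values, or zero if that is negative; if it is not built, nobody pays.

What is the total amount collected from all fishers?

46

Total value 46 ≥ cost 46, so it is built.
Fisher 1: others sum to 38; max(0, 46 - 38) = 8.
Fisher 2: others sum to 25; max(0, 46 - 25) = 21.
Fisher 3: others sum to 29; max(0, 46 - 29) = 17.
Total collected = 8 + 21 + 17 = 46.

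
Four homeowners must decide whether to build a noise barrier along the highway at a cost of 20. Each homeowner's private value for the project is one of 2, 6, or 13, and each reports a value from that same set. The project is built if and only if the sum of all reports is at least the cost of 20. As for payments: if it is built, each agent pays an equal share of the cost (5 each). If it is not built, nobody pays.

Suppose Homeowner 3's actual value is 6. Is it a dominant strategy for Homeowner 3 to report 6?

Consider the case where Homeowner 1 reports 2, Homeowner 2 reports 2 and Homeowner 4 reports 6.
Truthful report 6: project not built, utility 0.
Report 13 instead: project built, pays 5, utility 6 - 5 = 1.
Since 1 > 0, reporting 13 is strictly better here, so truthful reporting is not dominant.

No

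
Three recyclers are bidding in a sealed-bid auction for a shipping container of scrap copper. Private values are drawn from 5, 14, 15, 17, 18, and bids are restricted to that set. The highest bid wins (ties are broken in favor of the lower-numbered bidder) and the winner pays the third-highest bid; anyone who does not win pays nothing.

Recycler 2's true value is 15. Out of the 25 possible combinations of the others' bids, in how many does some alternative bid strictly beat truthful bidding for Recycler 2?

8

Others bid (5, 17): truth gives 0; bid 17 gives 10 > 0. Violating.
Others bid (5, 18): truth gives 0; bid 18 gives 10 > 0. Violating.
Others bid (14, 17): truth gives 0; bid 17 gives 1 > 0. Violating.
Others bid (14, 18): truth gives 0; bid 18 gives 1 > 0. Violating.
Others bid (5, 5): truth gives 10; no alternative beats it.
Others bid (5, 14): truth gives 10; no alternative beats it.
(Checking all 25 profiles: 8 have a profitable deviation, 17 do not.)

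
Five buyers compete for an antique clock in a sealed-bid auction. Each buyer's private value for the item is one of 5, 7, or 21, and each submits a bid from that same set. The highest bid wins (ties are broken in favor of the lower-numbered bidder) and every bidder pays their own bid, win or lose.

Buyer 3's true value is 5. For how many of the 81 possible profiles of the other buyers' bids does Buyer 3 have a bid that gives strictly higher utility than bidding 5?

Others bid (5, 5, 5, 5): truth gives -5; bid 7 gives -2 > -5. Violating.
Others bid (5, 5, 5, 7): truth gives -5; bid 7 gives -2 > -5. Violating.
Others bid (5, 5, 7, 5): truth gives -5; bid 7 gives -2 > -5. Violating.
Others bid (5, 5, 7, 7): truth gives -5; bid 7 gives -2 > -5. Violating.
Others bid (5, 5, 5, 21): truth gives -5; no alternative beats it.
Others bid (5, 5, 7, 21): truth gives -5; no alternative beats it.
(Checking all 81 profiles: 4 have a profitable deviation, 77 do not.)

4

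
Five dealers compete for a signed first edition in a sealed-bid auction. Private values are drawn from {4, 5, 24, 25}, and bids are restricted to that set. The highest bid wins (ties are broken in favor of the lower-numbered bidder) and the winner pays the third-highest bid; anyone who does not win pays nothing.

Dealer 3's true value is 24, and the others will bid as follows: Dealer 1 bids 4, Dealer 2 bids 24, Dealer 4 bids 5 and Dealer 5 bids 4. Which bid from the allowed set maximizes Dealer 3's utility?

Bid 4: loses, pays 0, utility 0.
Bid 5: loses, pays 0, utility 0.
Bid 24: loses, pays 0, utility 0.
Bid 25: wins, pays 5, utility 24 - 5 = 19.
The best choice is 25 with utility 19.

25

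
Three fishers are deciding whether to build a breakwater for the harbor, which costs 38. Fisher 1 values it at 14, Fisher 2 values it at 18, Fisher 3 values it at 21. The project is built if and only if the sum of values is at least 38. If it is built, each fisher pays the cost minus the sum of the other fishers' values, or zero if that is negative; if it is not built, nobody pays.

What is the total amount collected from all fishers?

9

Total value 53 ≥ cost 38, so it is built.
Fisher 1: others sum to 39; max(0, 38 - 39) = 0.
Fisher 2: others sum to 35; max(0, 38 - 35) = 3.
Fisher 3: others sum to 32; max(0, 38 - 32) = 6.
Total collected = 0 + 3 + 6 = 9.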